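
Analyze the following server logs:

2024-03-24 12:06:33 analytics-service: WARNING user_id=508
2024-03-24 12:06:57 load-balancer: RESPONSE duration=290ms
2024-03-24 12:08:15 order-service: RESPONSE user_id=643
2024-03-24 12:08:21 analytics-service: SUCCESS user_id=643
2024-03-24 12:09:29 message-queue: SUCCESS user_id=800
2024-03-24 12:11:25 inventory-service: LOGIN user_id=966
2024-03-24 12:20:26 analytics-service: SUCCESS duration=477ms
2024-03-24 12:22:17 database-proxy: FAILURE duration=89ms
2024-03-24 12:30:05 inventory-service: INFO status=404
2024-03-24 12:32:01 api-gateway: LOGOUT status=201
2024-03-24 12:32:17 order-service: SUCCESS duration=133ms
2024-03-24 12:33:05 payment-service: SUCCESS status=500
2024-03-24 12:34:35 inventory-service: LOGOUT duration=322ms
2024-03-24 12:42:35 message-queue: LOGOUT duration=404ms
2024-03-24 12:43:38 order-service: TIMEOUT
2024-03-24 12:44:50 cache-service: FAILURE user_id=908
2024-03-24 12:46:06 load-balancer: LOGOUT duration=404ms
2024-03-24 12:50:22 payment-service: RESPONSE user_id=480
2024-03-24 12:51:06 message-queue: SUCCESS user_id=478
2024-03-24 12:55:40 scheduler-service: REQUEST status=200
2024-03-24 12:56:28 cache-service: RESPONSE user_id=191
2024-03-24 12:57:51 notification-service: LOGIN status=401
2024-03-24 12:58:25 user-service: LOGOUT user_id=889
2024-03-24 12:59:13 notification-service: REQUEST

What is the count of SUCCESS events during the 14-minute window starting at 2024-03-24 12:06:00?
2

To count events in the time window:

1. Window boundaries: 2024-03-24 12:06:00 to 2024-03-24 12:20:00
2. Filter for SUCCESS events within this window
3. Count matching events: 2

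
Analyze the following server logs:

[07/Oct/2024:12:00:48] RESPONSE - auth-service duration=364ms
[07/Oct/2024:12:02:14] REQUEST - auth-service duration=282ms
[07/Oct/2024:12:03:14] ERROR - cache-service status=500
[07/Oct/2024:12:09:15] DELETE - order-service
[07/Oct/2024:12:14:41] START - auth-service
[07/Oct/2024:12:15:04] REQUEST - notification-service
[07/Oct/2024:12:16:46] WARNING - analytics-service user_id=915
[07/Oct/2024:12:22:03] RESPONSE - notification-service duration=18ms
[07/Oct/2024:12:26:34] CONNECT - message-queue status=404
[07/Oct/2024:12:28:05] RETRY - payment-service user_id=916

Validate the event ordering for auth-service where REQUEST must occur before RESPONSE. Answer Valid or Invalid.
Invalid

To validate ordering:

1. Required order: REQUEST → RESPONSE
2. Rule: REQUEST must occur before RESPONSE
3. Check actual order of events for auth-service
4. Result: Invalid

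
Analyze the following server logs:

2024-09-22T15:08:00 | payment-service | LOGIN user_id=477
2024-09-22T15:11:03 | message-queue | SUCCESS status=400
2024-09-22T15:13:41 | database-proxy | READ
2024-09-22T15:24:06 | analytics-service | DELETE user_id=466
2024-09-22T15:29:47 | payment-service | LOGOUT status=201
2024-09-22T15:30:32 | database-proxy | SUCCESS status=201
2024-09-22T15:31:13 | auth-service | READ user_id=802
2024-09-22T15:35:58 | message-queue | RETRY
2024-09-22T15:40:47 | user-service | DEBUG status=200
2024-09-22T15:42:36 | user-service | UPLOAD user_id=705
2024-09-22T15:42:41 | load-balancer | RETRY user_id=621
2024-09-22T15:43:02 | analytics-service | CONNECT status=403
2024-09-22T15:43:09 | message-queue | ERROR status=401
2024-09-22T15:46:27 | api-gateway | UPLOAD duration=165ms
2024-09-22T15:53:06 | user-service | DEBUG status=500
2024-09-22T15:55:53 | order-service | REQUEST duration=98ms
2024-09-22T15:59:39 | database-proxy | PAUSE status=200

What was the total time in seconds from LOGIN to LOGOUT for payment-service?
1307

To calculate state duration:

1. Find LOGIN event for payment-service: 2024-09-22T15:08:00
2. Find LOGOUT event for payment-service: 2024-09-22T15:29:47
3. Calculate duration: 2024-09-22T15:29:47 - 2024-09-22T15:08:00 = 1307 seconds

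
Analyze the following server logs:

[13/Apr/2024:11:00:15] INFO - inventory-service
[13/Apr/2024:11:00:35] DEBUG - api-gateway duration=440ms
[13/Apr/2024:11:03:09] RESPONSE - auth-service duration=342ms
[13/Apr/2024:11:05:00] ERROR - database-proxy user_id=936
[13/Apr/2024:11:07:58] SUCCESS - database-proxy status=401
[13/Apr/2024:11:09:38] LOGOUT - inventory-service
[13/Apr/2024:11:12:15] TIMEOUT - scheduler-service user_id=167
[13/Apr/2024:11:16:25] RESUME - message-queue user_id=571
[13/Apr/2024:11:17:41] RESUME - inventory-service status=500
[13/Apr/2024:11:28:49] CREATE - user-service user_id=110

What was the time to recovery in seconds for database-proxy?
178

To calculate recovery time:

1. Find ERROR event for database-proxy: 13/Apr/2024:11:05:00
2. Find next SUCCESS event for database-proxy: 13/Apr/2024:11:07:58
3. Recovery time: 13/Apr/2024:11:07:58 - 13/Apr/2024:11:05:00 = 178 seconds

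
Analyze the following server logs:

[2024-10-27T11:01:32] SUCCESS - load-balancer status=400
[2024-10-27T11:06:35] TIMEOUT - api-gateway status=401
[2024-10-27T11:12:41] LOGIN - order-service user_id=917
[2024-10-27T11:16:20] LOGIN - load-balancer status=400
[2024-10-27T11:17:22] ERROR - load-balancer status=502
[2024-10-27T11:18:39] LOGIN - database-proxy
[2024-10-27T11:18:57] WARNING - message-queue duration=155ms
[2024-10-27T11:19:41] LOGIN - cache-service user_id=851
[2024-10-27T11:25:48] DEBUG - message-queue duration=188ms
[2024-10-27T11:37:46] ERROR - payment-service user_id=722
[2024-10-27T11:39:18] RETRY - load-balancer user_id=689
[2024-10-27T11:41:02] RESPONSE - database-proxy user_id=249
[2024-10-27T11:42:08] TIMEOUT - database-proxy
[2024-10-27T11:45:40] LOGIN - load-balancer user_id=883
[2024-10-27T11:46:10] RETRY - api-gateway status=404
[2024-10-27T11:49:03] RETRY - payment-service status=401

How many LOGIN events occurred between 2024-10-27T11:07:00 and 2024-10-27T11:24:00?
4

To count events in the time window:

1. Window boundaries: 2024-10-27T11:07:00 to 2024-10-27T11:24:00
2. Filter for LOGIN events within this window
3. Count matching events: 4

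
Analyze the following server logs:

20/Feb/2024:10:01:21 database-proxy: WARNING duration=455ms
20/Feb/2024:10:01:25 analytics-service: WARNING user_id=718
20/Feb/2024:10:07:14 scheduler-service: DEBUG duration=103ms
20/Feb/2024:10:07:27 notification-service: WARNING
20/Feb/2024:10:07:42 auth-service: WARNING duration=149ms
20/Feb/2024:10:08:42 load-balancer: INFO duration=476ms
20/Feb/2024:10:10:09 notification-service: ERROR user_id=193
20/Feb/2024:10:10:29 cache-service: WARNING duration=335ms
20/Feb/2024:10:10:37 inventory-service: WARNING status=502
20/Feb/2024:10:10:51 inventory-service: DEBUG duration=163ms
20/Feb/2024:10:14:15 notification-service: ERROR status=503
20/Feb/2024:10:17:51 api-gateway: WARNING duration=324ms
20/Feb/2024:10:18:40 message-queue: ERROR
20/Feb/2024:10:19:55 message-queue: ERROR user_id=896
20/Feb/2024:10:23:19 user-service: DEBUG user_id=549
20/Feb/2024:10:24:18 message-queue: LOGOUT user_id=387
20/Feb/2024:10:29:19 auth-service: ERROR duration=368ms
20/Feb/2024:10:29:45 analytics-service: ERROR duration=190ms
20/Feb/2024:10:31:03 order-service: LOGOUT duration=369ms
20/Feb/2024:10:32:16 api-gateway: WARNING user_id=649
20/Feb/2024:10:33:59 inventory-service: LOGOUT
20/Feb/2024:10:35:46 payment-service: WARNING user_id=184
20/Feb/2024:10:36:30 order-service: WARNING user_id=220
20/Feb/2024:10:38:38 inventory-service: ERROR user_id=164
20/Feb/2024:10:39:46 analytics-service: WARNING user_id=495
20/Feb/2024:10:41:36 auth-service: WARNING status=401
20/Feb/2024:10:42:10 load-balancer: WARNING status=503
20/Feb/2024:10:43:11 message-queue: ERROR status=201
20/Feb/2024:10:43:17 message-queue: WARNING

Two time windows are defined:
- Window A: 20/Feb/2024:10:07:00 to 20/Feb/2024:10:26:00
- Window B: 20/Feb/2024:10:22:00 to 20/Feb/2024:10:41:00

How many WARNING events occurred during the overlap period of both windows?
0

To find overlap events:

1. Window A: 20/Feb/2024:10:07:00 to 20/Feb/2024:10:26:00
2. Window B: 20/Feb/2024:10:22:00 to 20/Feb/2024:10:41:00
3. Overlap period: 20/Feb/2024:10:22:00 to 20/Feb/2024:10:26:00
4. Count WARNING events in overlap: 0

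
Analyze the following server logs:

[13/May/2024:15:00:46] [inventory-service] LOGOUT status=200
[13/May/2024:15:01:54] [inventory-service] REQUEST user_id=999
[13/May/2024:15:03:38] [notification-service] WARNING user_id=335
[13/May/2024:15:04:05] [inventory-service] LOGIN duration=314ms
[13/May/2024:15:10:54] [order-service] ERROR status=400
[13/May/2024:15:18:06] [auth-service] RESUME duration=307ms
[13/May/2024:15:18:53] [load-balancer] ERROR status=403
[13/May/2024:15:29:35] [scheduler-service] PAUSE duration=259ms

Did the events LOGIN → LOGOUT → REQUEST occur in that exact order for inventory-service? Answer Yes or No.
No

To verify sequence order:

1. Find all events in sequence LOGIN → LOGOUT → REQUEST for inventory-service
2. Extract their timestamps
3. Check if timestamps are in ascending order
4. Result: No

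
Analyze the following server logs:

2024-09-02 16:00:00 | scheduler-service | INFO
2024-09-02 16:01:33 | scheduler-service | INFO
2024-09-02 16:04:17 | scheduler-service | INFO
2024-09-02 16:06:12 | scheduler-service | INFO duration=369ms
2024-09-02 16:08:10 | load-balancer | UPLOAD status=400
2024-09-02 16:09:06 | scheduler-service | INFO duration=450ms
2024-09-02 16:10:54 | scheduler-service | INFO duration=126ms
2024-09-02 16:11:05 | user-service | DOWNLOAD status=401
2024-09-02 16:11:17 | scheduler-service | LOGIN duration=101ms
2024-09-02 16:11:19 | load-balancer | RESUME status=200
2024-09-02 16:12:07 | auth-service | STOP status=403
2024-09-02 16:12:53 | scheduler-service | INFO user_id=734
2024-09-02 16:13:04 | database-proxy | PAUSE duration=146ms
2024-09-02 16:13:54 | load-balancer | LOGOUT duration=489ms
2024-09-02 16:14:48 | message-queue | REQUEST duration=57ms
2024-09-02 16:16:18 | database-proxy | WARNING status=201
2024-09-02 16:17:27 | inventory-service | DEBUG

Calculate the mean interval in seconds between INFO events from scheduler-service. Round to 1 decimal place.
128.8

To calculate average interval:

1. Find all INFO events for scheduler-service in order
2. Calculate time gaps between consecutive events
3. Compute mean of gaps: 773 / 6 = 128.8 seconds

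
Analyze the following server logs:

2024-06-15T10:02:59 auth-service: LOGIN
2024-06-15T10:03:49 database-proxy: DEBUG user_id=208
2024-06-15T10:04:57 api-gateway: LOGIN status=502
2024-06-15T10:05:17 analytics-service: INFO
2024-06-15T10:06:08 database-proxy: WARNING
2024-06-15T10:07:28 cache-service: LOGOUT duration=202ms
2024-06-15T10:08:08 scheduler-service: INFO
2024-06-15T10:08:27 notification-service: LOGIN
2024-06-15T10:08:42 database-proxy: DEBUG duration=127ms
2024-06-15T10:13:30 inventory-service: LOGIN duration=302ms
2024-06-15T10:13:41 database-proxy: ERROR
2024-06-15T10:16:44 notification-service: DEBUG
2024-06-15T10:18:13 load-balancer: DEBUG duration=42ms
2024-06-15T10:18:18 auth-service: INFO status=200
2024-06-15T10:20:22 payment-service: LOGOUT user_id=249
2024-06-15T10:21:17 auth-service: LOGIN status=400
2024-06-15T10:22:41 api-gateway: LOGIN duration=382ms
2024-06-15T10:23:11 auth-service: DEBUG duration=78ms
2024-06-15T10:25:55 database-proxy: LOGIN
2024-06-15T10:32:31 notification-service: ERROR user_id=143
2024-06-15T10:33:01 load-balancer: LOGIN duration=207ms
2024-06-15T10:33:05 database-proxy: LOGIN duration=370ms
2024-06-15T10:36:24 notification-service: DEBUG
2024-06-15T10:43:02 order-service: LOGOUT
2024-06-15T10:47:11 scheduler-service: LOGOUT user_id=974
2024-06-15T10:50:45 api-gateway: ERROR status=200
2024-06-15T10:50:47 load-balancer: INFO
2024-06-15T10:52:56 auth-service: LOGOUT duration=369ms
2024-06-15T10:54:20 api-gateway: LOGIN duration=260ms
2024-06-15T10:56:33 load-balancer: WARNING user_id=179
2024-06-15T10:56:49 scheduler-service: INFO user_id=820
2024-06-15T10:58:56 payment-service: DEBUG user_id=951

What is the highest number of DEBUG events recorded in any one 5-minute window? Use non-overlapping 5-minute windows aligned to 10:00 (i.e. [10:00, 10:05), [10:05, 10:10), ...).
2

To find the burst window:

1. Divide the log period into non-overlapping 5-minute windows starting at 10:00
2. Count DEBUG events in each window
3. Find the window with maximum count
4. Maximum events in a window: 2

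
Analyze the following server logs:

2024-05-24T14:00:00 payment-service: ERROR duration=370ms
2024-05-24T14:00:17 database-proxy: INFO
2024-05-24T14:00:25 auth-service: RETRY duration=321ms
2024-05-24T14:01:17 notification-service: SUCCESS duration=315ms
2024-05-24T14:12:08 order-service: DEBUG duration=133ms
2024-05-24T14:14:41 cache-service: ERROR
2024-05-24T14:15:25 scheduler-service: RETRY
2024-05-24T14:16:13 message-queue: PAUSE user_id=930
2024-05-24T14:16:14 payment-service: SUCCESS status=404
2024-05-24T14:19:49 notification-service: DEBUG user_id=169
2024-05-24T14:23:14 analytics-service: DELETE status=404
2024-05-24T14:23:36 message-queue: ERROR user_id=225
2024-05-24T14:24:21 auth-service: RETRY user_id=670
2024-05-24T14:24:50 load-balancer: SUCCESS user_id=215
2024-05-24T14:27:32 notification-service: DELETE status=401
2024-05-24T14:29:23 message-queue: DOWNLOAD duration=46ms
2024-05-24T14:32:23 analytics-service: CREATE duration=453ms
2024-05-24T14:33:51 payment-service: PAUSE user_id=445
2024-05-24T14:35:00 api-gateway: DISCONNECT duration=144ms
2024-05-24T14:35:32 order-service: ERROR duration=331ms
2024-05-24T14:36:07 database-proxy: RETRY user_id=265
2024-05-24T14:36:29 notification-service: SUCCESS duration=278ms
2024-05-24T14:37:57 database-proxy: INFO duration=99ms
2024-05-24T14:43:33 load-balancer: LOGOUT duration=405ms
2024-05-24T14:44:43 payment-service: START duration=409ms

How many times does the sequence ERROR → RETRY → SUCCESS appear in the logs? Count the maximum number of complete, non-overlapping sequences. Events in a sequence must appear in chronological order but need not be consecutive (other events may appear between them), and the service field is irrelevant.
4

To count sequences:

1. Look for pattern: ERROR → RETRY → SUCCESS
2. Greedily scan the log in chronological order, matching each sequence element in turn (ignoring service)
3. Each time the full pattern completes, increment the count and restart matching from the next event
4. Complete non-overlapping sequences found: 4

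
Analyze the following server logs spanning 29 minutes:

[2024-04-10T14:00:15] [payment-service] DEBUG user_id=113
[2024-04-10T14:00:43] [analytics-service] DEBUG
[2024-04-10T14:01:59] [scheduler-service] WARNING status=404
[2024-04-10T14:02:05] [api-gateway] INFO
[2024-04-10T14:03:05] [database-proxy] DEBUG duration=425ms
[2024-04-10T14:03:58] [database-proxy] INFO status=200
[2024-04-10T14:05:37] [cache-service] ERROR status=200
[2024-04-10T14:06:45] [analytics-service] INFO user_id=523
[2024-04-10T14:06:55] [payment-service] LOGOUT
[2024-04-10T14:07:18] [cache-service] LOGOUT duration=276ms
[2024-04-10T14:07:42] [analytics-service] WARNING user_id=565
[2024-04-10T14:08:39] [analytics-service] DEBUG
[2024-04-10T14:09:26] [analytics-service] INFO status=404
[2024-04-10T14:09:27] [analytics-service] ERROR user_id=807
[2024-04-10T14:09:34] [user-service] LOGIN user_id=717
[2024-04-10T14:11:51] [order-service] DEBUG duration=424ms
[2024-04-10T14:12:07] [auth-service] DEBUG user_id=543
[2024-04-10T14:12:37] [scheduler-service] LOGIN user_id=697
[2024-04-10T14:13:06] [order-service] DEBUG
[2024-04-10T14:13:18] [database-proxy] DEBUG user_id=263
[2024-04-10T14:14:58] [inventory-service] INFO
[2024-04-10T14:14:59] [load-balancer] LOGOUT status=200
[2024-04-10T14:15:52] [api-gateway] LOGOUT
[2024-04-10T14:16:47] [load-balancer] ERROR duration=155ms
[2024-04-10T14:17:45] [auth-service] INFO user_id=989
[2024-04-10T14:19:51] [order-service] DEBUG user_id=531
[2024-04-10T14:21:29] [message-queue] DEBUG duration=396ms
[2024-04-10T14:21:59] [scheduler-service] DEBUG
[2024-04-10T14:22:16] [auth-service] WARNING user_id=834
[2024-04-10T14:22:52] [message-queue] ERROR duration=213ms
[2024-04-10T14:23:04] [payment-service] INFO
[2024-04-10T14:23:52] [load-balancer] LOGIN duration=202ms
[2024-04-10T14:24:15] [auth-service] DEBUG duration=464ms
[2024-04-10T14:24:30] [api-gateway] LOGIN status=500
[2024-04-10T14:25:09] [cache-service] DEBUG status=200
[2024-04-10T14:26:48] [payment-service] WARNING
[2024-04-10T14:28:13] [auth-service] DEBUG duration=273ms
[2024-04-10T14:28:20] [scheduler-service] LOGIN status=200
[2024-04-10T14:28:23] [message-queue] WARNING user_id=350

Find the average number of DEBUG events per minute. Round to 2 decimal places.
0.48

To calculate the rate:

1. Count total DEBUG events: 14
2. Total time period: 29 minutes
3. Rate = 14 / 29 = 0.48 events per minute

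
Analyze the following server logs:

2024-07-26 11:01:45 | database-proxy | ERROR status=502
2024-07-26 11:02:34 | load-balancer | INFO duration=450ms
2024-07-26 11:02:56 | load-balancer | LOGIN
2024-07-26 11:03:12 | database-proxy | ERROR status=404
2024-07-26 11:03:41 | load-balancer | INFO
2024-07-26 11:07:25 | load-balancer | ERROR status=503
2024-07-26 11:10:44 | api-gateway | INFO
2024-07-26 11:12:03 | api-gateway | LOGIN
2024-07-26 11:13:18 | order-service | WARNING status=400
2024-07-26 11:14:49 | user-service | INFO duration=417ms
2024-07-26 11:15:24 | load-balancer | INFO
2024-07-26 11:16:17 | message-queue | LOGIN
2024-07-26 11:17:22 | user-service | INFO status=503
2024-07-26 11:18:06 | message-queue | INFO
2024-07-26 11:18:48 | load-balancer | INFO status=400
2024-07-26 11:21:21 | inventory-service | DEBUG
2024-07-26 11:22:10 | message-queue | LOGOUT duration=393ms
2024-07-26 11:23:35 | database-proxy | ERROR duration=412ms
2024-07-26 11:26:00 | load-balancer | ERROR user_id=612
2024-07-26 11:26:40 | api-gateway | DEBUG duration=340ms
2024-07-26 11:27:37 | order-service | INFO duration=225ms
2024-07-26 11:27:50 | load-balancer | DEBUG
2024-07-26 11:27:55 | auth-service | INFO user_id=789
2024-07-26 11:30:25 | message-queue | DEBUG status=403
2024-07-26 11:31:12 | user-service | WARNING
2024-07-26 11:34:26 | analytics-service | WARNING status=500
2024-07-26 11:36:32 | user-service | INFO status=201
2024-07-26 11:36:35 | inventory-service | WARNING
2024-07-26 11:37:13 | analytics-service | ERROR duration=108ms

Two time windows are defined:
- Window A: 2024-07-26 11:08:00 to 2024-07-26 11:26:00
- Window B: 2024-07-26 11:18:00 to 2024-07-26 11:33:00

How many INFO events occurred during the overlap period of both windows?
2

To find overlap events:

1. Window A: 2024-07-26 11:08:00 to 2024-07-26 11:26:00
2. Window B: 2024-07-26 11:18:00 to 2024-07-26 11:33:00
3. Overlap period: 2024-07-26 11:18:00 to 2024-07-26 11:26:00
4. Count INFO events in overlap: 2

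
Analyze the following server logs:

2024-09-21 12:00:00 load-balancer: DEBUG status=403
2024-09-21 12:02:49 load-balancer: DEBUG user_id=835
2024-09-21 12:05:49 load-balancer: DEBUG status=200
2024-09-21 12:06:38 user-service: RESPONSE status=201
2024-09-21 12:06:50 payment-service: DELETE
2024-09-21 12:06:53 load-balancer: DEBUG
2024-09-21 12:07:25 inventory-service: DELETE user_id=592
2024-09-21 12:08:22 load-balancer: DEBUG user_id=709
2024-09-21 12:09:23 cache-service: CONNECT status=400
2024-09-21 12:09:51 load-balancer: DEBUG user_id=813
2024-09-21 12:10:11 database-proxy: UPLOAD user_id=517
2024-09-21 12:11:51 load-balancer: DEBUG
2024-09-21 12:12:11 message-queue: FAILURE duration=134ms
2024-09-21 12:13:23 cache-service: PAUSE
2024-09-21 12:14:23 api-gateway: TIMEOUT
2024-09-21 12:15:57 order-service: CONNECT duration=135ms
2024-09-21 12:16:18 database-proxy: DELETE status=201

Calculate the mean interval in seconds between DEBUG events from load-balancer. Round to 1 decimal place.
118.5

To calculate average interval:

1. Find all DEBUG events for load-balancer in order
2. Calculate time gaps between consecutive events
3. Compute mean of gaps: 711 / 6 = 118.5 seconds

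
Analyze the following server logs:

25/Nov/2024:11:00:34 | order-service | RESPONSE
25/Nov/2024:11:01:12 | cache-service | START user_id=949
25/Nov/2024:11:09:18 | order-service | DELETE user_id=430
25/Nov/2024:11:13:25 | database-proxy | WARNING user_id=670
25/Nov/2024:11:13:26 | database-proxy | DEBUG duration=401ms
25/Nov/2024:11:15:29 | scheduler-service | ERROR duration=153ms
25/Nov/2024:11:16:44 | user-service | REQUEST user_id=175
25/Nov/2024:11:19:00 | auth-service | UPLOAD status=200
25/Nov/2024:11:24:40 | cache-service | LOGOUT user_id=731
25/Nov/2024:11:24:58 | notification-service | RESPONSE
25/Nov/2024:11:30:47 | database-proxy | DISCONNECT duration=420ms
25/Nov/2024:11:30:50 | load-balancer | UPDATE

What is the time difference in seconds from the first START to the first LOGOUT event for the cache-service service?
1408

To find the time between events:

1. Locate the first START event for cache-service: 25/Nov/2024:11:01:12
2. Locate the first LOGOUT event for cache-service: 25/Nov/2024:11:24:40
3. Calculate the difference: 25/Nov/2024:11:24:40 - 25/Nov/2024:11:01:12 = 1408 seconds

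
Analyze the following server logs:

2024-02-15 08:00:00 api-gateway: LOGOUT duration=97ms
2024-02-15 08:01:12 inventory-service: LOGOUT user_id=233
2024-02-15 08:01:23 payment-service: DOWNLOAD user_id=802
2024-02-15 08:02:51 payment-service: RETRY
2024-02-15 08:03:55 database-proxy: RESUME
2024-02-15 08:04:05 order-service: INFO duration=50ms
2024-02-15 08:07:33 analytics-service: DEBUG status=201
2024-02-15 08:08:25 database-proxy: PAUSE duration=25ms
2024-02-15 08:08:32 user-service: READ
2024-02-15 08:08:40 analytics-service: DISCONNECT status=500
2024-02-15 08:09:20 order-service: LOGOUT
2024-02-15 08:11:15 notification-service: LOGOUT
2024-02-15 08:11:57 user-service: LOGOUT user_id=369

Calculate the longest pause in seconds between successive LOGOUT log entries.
488

To find the longest gap:

1. Extract all LOGOUT events in chronological order
2. Calculate time differences between consecutive events
3. Find the maximum difference
4. Longest gap: 488 seconds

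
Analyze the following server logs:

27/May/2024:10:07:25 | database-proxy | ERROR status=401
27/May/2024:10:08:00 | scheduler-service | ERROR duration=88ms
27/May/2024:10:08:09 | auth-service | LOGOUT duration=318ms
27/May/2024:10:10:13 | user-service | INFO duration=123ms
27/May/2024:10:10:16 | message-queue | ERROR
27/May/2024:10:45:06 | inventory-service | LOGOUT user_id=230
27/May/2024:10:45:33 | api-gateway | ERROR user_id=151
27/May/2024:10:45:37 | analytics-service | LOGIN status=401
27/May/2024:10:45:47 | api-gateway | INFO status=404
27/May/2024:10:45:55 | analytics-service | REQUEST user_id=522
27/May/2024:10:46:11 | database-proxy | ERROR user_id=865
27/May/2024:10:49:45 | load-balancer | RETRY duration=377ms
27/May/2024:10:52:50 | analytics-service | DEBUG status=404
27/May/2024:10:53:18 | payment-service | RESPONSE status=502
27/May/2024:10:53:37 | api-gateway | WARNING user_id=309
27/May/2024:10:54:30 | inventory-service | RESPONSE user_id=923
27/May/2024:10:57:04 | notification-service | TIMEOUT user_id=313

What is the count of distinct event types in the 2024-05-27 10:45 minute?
5

To count unique event types:

1. Filter events in the minute starting at 2024-05-27 10:45
2. Extract event types from matching entries
3. Count unique types: 5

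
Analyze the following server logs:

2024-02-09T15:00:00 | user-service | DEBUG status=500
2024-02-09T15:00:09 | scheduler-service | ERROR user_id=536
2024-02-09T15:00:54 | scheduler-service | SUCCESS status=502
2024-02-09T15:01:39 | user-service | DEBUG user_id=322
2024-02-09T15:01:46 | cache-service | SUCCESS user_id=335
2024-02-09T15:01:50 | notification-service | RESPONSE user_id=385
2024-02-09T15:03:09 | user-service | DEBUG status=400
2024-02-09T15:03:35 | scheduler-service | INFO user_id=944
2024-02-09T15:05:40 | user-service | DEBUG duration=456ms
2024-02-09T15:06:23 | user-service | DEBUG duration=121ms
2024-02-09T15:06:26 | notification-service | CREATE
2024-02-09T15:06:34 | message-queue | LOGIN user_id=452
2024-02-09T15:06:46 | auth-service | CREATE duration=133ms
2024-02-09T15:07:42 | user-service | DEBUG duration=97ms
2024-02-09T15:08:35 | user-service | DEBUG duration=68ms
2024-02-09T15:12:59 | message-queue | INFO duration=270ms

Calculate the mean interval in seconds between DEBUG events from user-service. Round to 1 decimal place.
85.8

To calculate average interval:

1. Find all DEBUG events for user-service in order
2. Calculate time gaps between consecutive events
3. Compute mean of gaps: 515 / 6 = 85.8 seconds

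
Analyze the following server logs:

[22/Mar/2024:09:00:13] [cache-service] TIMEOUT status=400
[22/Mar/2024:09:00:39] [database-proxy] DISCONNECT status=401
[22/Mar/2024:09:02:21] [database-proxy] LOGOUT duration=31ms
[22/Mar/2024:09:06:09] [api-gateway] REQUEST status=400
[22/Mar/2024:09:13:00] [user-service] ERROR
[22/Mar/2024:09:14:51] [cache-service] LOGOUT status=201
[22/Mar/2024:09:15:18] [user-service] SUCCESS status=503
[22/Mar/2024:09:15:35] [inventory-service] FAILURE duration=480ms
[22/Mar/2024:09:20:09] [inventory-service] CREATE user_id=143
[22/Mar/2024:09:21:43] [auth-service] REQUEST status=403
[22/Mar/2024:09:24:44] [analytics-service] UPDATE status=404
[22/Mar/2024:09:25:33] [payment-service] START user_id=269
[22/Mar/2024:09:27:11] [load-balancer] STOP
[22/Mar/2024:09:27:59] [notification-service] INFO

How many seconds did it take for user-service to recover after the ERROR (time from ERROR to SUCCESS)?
138

To calculate recovery time:

1. Find ERROR event for user-service: 22/Mar/2024:09:13:00
2. Find next SUCCESS event for user-service: 22/Mar/2024:09:15:18
3. Recovery time: 22/Mar/2024:09:15:18 - 22/Mar/2024:09:13:00 = 138 seconds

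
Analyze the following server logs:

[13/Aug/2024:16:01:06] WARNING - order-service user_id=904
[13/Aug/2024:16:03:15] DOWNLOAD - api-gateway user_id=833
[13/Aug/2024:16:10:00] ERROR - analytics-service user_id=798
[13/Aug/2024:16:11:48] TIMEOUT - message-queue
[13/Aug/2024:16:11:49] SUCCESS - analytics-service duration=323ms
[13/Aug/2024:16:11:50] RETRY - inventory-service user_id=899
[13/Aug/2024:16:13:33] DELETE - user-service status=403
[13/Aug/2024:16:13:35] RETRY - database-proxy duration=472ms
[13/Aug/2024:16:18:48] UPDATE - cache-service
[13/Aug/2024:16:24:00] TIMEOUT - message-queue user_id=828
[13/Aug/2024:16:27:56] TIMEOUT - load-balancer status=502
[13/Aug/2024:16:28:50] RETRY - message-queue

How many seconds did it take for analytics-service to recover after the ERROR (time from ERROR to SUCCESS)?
109

To calculate recovery time:

1. Find ERROR event for analytics-service: 13/Aug/2024:16:10:00
2. Find next SUCCESS event for analytics-service: 13/Aug/2024:16:11:49
3. Recovery time: 13/Aug/2024:16:11:49 - 13/Aug/2024:16:10:00 = 109 seconds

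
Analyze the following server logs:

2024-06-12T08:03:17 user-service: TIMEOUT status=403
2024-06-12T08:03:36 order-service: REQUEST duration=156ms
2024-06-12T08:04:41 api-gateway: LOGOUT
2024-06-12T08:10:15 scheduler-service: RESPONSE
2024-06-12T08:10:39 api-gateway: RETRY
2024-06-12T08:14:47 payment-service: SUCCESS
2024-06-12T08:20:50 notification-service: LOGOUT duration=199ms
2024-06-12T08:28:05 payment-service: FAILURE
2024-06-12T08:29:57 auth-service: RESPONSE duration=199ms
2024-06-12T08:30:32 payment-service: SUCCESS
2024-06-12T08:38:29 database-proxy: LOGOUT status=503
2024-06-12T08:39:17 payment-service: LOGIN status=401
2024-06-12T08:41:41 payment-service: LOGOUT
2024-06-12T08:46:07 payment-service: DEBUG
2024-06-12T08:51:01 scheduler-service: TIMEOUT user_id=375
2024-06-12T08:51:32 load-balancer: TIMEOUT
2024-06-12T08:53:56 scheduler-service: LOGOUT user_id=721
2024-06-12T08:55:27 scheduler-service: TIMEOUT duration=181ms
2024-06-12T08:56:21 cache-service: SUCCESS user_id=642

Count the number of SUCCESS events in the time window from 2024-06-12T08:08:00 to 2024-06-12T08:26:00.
1

To count events in the time window:

1. Window boundaries: 2024-06-12T08:08:00 to 2024-06-12T08:26:00
2. Filter for SUCCESS events within this window
3. Count matching events: 1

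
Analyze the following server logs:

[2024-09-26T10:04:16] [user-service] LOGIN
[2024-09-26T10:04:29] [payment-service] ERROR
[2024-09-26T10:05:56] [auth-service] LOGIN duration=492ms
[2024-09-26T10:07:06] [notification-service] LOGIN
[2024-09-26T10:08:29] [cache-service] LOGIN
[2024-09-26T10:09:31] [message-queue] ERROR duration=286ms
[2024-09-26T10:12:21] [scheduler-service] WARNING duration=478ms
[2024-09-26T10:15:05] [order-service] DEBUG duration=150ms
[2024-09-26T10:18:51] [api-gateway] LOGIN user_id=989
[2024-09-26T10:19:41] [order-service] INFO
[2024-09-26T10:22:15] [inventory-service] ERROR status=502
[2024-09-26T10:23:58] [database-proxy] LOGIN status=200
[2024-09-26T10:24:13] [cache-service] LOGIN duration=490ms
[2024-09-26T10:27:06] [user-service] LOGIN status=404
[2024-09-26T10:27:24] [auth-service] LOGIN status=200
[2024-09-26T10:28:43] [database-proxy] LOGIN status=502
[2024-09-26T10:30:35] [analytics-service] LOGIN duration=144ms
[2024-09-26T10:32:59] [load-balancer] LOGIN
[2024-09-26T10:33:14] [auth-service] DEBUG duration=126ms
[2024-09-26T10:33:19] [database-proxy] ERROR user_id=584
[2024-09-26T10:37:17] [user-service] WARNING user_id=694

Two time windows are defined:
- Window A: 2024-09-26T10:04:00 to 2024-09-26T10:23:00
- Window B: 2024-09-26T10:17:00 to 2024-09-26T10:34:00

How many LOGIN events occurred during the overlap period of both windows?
1

To find overlap events:

1. Window A: 2024-09-26T10:04:00 to 2024-09-26T10:23:00
2. Window B: 2024-09-26T10:17:00 to 2024-09-26T10:34:00
3. Overlap period: 2024-09-26T10:17:00 to 2024-09-26T10:23:00
4. Count LOGIN events in overlap: 1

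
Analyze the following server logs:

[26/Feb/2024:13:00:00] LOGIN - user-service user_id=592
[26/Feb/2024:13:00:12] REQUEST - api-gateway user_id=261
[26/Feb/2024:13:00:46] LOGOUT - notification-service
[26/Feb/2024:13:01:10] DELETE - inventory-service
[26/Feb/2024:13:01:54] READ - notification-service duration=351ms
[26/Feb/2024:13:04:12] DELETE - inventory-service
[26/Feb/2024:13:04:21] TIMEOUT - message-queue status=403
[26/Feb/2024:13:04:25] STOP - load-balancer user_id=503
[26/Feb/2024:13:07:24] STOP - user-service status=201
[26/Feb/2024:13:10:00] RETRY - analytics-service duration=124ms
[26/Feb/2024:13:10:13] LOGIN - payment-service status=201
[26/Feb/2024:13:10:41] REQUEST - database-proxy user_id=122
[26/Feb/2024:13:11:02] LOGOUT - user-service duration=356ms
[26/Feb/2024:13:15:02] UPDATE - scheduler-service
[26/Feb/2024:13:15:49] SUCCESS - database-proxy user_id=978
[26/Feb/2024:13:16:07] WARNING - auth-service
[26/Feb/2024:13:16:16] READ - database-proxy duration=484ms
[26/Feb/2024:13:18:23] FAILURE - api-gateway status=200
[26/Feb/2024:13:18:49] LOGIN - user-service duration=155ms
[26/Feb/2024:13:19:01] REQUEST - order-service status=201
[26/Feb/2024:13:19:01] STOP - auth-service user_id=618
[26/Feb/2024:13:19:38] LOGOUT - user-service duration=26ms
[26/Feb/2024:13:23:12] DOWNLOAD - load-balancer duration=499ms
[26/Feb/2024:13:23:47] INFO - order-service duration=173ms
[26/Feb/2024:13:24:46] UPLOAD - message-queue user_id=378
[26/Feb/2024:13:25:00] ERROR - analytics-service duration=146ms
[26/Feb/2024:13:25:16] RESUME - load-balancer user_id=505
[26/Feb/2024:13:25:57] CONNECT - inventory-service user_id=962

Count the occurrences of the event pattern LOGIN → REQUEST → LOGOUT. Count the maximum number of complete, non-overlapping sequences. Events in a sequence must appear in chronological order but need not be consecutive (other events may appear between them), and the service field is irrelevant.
3

To count sequences:

1. Look for pattern: LOGIN → REQUEST → LOGOUT
2. Greedily scan the log in chronological order, matching each sequence element in turn (ignoring service)
3. Each time the full pattern completes, increment the count and restart matching from the next event
4. Complete non-overlapping sequences found: 3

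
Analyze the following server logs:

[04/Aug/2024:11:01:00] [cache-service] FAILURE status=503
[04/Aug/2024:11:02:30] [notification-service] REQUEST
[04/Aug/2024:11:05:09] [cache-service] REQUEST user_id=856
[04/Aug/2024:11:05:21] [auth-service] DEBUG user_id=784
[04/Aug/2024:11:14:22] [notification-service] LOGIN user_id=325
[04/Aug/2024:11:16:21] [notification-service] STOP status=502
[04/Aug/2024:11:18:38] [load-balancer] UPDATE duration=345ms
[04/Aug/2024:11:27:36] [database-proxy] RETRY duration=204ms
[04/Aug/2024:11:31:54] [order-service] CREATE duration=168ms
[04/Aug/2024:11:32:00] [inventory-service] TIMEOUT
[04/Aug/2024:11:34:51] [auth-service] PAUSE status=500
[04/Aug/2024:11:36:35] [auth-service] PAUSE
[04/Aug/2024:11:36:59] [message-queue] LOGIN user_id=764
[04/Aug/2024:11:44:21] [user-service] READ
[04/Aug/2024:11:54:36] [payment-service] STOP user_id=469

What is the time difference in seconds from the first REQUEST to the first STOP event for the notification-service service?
831

To find the time between events:

1. Locate the first REQUEST event for notification-service: 04/Aug/2024:11:02:30
2. Locate the first STOP event for notification-service: 04/Aug/2024:11:16:21
3. Calculate the difference: 04/Aug/2024:11:16:21 - 04/Aug/2024:11:02:30 = 831 seconds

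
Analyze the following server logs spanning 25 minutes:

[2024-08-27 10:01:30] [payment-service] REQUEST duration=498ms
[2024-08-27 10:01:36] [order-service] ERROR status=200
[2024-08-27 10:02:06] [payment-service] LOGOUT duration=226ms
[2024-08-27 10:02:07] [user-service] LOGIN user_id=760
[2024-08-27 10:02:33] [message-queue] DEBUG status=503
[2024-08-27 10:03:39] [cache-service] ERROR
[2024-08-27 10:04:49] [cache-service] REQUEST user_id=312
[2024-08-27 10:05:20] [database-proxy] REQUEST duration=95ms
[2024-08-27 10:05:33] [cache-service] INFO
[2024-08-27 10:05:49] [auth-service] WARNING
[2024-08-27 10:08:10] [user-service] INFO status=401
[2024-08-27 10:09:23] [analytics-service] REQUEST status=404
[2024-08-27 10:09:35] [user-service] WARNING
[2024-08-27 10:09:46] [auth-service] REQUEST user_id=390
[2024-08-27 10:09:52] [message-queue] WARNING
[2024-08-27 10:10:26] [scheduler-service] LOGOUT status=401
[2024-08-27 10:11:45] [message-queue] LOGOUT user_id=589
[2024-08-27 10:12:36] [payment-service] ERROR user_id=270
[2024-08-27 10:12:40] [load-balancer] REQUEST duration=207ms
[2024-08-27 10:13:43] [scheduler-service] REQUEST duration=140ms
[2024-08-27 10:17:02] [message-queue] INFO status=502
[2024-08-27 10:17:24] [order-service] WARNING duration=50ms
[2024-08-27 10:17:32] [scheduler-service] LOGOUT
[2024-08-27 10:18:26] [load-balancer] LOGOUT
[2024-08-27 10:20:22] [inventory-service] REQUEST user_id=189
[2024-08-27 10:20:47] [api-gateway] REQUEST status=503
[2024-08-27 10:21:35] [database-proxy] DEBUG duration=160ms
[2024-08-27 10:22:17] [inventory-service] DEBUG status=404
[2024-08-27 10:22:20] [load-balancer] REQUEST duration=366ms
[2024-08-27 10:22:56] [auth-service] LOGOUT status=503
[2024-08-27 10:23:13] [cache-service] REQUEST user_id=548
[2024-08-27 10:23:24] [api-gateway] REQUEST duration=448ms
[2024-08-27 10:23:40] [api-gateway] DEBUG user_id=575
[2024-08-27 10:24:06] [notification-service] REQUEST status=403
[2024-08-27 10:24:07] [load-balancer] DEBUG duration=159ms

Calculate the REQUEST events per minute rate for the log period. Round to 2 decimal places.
0.52

To calculate the rate:

1. Count total REQUEST events: 13
2. Total time period: 25 minutes
3. Rate = 13 / 25 = 0.52 events per minute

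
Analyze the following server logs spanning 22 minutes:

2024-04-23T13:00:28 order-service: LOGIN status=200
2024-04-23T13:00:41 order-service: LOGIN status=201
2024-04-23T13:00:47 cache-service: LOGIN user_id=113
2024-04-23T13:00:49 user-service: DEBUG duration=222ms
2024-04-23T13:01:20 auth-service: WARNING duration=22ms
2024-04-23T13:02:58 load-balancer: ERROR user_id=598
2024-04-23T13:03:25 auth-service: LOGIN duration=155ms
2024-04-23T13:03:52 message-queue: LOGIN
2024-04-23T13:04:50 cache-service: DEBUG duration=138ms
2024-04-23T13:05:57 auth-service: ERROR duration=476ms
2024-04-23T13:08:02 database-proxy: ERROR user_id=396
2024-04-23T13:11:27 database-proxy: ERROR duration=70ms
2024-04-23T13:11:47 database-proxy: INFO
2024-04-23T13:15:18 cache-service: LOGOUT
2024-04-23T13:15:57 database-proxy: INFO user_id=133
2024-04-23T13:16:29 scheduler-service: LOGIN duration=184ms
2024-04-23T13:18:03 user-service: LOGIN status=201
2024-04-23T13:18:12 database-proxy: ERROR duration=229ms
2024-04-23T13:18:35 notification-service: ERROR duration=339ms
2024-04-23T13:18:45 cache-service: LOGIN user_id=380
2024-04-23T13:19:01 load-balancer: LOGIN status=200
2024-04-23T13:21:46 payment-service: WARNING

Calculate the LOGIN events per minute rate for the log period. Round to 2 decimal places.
0.41

To calculate the rate:

1. Count total LOGIN events: 9
2. Total time period: 22 minutes
3. Rate = 9 / 22 = 0.41 events per minute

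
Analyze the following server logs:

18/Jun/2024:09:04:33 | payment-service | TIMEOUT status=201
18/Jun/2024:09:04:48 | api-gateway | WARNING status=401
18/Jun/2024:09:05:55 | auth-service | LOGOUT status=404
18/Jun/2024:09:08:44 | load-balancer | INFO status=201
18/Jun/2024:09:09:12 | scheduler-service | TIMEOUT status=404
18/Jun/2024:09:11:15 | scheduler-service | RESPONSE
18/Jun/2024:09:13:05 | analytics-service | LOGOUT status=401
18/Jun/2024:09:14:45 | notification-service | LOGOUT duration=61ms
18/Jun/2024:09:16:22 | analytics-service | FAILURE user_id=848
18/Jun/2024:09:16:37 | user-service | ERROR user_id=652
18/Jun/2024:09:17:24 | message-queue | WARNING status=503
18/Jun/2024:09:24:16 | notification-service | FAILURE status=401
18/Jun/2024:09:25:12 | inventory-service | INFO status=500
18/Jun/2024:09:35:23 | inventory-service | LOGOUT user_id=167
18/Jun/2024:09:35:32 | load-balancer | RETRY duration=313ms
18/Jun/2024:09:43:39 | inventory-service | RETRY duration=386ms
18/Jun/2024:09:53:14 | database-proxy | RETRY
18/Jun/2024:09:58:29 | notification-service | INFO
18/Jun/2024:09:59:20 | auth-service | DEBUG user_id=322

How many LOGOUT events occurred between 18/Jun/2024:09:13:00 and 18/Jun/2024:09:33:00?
2

To count events in the time window:

1. Window boundaries: 18/Jun/2024:09:13:00 to 18/Jun/2024:09:33:00
2. Filter for LOGOUT events within this window
3. Count matching events: 2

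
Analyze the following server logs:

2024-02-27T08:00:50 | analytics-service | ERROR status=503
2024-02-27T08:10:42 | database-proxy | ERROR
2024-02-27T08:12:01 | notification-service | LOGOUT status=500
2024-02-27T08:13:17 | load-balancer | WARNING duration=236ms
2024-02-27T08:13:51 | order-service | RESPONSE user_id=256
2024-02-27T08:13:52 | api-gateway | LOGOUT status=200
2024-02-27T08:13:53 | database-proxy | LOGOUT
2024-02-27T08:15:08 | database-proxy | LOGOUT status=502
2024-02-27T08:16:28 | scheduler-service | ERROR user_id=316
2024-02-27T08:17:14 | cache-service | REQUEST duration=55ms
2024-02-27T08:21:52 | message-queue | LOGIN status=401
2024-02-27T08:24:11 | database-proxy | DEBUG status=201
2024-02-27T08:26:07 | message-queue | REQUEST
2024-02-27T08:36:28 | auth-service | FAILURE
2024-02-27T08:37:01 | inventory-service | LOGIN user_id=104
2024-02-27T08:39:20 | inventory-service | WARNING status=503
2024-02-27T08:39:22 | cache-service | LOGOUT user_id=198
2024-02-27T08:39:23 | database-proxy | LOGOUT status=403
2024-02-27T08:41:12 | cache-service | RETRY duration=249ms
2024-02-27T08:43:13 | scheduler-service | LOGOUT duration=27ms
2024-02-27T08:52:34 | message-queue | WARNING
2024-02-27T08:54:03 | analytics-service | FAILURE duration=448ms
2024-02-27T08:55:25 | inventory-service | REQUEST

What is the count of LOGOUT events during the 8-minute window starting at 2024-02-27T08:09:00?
4

To count events in the time window:

1. Window boundaries: 2024-02-27T08:09:00 to 2024-02-27T08:17:00
2. Filter for LOGOUT events within this window
3. Count matching events: 4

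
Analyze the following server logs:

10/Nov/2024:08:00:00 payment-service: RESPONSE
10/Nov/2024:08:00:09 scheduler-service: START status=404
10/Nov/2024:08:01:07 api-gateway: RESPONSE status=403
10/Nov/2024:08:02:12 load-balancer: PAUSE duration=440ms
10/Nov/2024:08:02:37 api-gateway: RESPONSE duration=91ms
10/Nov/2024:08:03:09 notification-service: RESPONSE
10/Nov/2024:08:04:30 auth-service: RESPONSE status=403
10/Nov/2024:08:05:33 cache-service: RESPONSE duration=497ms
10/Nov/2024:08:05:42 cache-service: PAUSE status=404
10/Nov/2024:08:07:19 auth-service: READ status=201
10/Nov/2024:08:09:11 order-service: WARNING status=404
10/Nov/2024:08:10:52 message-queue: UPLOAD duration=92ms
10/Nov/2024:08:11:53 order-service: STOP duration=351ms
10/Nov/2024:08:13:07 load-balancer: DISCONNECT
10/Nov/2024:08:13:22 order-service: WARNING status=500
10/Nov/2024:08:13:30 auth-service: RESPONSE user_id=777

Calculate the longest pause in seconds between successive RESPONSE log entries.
477

To find the longest gap:

1. Extract all RESPONSE events in chronological order
2. Calculate time differences between consecutive events
3. Find the maximum difference
4. Longest gap: 477 seconds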